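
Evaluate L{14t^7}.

L{t^n} = n!/s^(n+1). So L{14t^7} = 14·7!/s^8 = 70560/s^8

Final answer: 70560/s^8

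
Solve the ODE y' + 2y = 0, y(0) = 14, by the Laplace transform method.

L{y'} + 2L{y} = 0. sY - 14 + 2Y = 0. Y(s+2) = 14. Y = 14/(s+2)

Final answer: y(t) = 14e^(-2t)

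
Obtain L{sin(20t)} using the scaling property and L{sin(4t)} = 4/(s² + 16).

Using L{f(at)} = (1/a)F(s/a) with a=5: L{sin(20t)} = (1/5) · 4/((s/5)² + 16) = (1/5) · 4·25/(s² + 400) = 20/(s² + 400)

Final answer: 20/(s² + 400)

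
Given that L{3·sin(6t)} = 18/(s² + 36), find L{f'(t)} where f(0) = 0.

L{f'(t)} = s·F(s) - f(0) = s·18/(s² + 36) - 0 = 18s/(s² + 36)

Final answer: 18s/(s² + 36)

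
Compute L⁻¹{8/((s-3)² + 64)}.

Form: b/((s-a)² + b²) → e^(at)sin(bt). With a=3, b=8

Final answer: e^(3t)·sin(8t)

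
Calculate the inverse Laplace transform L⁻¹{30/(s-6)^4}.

L⁻¹{n!/(s-a)^(n+1)} = t^n·e^(at) with n=3, a=6. So L⁻¹{6/(s-6)^4} = t^3·e^(6t), and L⁻¹{30/(s-6)^4} = (30/6)·t^3·e^(6t) = 5·t^3·e^(6t)

Final answer: 5·t^3·e^(6t)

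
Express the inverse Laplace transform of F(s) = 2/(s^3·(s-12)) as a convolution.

2/(s^3·(s-12)) = (2/s^3)·(1/(s-12)) = L{t^2}·L{e^(12t)}. So f(t) = t^2*e^(12t) = ∫₀ᵗ τ^2·e^(12(t-τ)) dτ

Final answer: ∫₀ᵗ τ^2·e^(12(t-τ)) dτ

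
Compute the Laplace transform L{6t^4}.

L{6t^4} = 6 · L{t^4} = 6 · 24/s^5 = 144/s^5

Final answer: 144/s^5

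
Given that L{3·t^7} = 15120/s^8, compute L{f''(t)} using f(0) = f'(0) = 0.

L{f''(t)} = s²F(s) - sf(0) - f'(0) = s²·15120/s^8 - 0 - 0 = 15120/s^6

Final answer: 15120/s^6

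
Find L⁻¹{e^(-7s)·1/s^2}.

L⁻¹{1/s^2} = t. By the time shift theorem, L⁻¹{e^(-as)F(s)} = u(t-a)f(t-a) with a=7, so L⁻¹{e^(-7s)·1/s^2} = u(t-7)·(t-7)

Final answer: u(t-7)·(t-7)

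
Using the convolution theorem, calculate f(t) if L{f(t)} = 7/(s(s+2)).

7/(s(s+2)) = (7/s)·(1/(s+2)) = L{7}·L{e^(-2t)}. By convolution, f(t) = 7*e^(-2t) = ∫₀ᵗ 7·e^(-2τ) dτ = 7·(1 - e^(-2t))/2

Final answer: 7·(1 - e^(-2t))/2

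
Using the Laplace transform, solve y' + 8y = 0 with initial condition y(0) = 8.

L{y'} + 8L{y} = 0. sY - 8 + 8Y = 0. Y(s+8) = 8. Y = 8/(s+8)

Final answer: y(t) = 8e^(-8t)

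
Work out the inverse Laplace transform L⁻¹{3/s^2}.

L⁻¹{n!/s^(n+1)} = t^n with n=1. So L⁻¹{1/s^2} = t, and L⁻¹{3/s^2} = (3/1)·t = 3·t

Final answer: 3·t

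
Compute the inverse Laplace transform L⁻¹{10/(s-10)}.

L⁻¹{1/(s-a)} = e^(at), so L⁻¹{1/(s-10)} = e^(10t), and L⁻¹{10/(s-10)} = 10·e^(10t)

Final answer: 10·e^(10t)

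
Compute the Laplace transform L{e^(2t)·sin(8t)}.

L{e^(at)·sin(ωt)} = ω/((s-a)² + ω²), so L{e^(2t)·sin(8t)} = 8/((s-2)² + 64)

Final answer: 8/((s-2)² + 64)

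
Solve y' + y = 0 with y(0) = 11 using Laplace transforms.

L{y'} + L{y} = 0. sY - 11 + Y = 0. Y(s+1) = 11. Y = 11/(s+1)

Final answer: y(t) = 11e^(-t)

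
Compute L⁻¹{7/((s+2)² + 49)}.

Form: b/((s-a)² + b²) → e^(at)sin(bt). With a=-2, b=7

Final answer: e^(-2t)·sin(7t)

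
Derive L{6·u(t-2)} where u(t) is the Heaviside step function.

L{u(t-a)} = e^(-as)/s. Here a=2, so L{u(t-2)} = e^(-2s)/s, and L{6·u(t-2)} = 6·e^(-2s)/s

Final answer: 6·e^(-2s)/s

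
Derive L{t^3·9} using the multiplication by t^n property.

L{9} = 9/s. d^1/ds^1[1/s] = -1/s². d^2/ds^2[1/s] = 2/s^3. d^3/ds^3[1/s] = -6/s^4. So L{t^3} = (-1)^{3}·-6/s^4 = 6/s^4. Then L{t^3·9} = 9·6/s^4 = 54/s^4

Final answer: 54/s^4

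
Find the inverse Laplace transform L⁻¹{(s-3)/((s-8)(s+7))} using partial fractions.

Using partial fractions, f(t) = (5e^(8t) + 10e^(-7t))/15

Final answer: (5e^(8t) + 10e^(-7t))/15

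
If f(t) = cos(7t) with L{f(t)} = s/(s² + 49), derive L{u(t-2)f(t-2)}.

Time shift theorem: L{u(t-a)f(t-a)} = e^(-as)F(s). Here a=2, F(s) = s/(s² + 49), so L{u(t-2)f(t-2)} = e^(-2s)·s/(s² + 49)

Final answer: e^(-2s)·s/(s² + 49)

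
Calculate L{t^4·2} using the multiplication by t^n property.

L{2} = 2/s. d^1/ds^1[1/s] = -1/s². d^2/ds^2[1/s] = 2/s^3. d^3/ds^3[1/s] = -6/s^4. d^4/ds^4[1/s] = 24/s^5. So L{t^4} = (-1)^{4}·24/s^5 = 24/s^5. Then L{t^4·2} = 2·24/s^5 = 48/s^5

Final answer: 48/s^5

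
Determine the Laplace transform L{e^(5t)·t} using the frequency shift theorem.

L{e^(at)·t^n} = n!/(s-a)^(n+1), so L{e^(5t)·t} = 1/(s-5)^2

Final answer: 1/(s-5)^2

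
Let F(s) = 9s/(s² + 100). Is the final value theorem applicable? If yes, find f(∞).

The final value theorem requires all poles of sF(s) in the left half-plane. sF(s) = 9s²/(s² + 100) has poles at s = ±10i (imaginary axis). Theorem does NOT apply (oscillatory system).

Final answer: Not applicable (oscillatory)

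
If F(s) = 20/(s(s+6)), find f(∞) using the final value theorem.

f(∞) = lim_{s→0} s·20/(s(s+6)) = lim_{s→0} 20/(s+6) = 20/6 = 10/3

Final answer: 10/3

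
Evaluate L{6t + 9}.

L{6t + 9} = 6·L{t} + 9·L{1} = 6/s² + 9/s

Final answer: 6/s² + 9/s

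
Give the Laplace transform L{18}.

L{18} = 18 · L{1} = 18/s

Final answer: 18/s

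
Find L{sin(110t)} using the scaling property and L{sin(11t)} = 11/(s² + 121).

Using L{f(at)} = (1/a)F(s/a) with a=10: L{sin(110t)} = (1/10) · 11/((s/10)² + 121) = (1/10) · 11·100/(s² + 12100) = 110/(s² + 12100)

Final answer: 110/(s² + 12100)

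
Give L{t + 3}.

L{t + 3} = L{t} + 3·L{1} = 1/s² + 3/s

Final answer: 1/s² + 3/s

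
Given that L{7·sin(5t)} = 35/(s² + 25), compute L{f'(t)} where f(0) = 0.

L{f'(t)} = s·F(s) - f(0) = s·35/(s² + 25) - 0 = 35s/(s² + 25)

Final answer: 35s/(s² + 25)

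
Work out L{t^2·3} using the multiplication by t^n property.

L{3} = 3/s. d^1/ds^1[1/s] = -1/s². d^2/ds^2[1/s] = 2/s^3. So L{t^2} = (-1)^{2}·2/s^3 = 2/s^3. Then L{t^2·3} = 3·2/s^3 = 6/s^3

Final answer: 6/s^3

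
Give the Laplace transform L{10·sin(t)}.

L{sin(ωt)} = ω/(s² + ω²), so L{sin(t)} = 1/(s² + 1). Then L{10·sin(t)} = 10·1/(s² + 1) = 10/(s² + 1)

Final answer: 10/(s² + 1)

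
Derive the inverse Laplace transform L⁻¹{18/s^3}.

L⁻¹{n!/s^(n+1)} = t^n with n=2. So L⁻¹{2/s^3} = t^2, and L⁻¹{18/s^3} = (18/2)·t^2 = 9·t^2

Final answer: 9·t^2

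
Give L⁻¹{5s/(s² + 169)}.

This is the form c·s/(s² + a²) with a = 13, c = 5. L⁻¹ = 5·cos(13t)

Final answer: 5·cos(13t)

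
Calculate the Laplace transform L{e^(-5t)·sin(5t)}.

L{e^(at)·sin(ωt)} = ω/((s-a)² + ω²), so L{e^(-5t)·sin(5t)} = 5/((s+5)² + 25)

Final answer: 5/((s+5)² + 25)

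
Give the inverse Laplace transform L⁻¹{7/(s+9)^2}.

L⁻¹{n!/(s-a)^(n+1)} = t^n·e^(at) with n=1, a=-9. So L⁻¹{1/(s+9)^2} = t·e^(-9t), and L⁻¹{7/(s+9)^2} = (7/1)·t·e^(-9t) = 7·t·e^(-9t)

Final answer: 7·t·e^(-9t)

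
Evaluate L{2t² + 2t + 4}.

L{2t² + 2t + 4} = 2·2/s³ + 2/s² + 4/s = 4/s³ + 2/s² + 4/s

Final answer: 4/s³ + 2/s² + 4/s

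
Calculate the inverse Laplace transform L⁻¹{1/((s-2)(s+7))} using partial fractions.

Decompose: A/(s-2) + B/(s+7). A = 1/9, B = -1/9. f(t) = (e^(2t) - e^(-7t))/9

Final answer: (e^(2t) - e^(-7t))/9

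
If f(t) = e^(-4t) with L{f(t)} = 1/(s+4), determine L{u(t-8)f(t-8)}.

Time shift theorem: L{u(t-a)f(t-a)} = e^(-as)F(s). Here a=8, F(s) = 1/(s+4), so L{u(t-8)f(t-8)} = e^(-8s)·1/(s+4)

Final answer: e^(-8s)·1/(s+4)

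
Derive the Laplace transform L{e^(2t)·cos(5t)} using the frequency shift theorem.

Frequency shift: L{e^(at)f(t)} = F(s-a). L{e^(2t)·cos(5t)} = (s-2)/((s-2)² + 25)

Final answer: (s-2)/((s-2)² + 25)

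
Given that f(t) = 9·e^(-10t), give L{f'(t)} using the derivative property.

f(0) = 9, F(s) = 9/(s+10). L{f'(t)} = s·F(s) - f(0) = 9s/(s+10) - 9 = (9s - 9(s+10))/(s+10) = -90/(s+10)

Final answer: -90/(s+10)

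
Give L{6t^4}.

L{t^n} = n!/s^(n+1). So L{6t^4} = 6·4!/s^5 = 144/s^5

Final answer: 144/s^5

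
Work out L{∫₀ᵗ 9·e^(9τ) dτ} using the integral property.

L{∫₀ᵗ f(τ)dτ} = F(s)/s with F(s) = 9/(s-9), so L{∫₀ᵗ 9·e^(9τ) dτ} = 9/(s(s-9))

Final answer: 9/(s(s-9))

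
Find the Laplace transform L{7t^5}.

L{7t^5} = 7 · L{t^5} = 7 · 120/s^6 = 840/s^6

Final answer: 840/s^6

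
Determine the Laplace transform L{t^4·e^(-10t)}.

L{t^n·e^(at)} = n!/(s-a)^(n+1), so L{t^4·e^(-10t)} = 24/(s+10)^5

Final answer: 24/(s+10)^5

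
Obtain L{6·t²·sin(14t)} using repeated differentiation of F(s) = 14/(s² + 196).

F(s) = 14/(s² + 196). F'(s) = -28s/(s² + 196)². F''(s) = -28(196 - 3s²)/(s² + 196)³ = (84s² - 5488)/(s² + 196)³. So L{t²·sin(14t)} = (-1)² F''(s) = (84s² - 5488)/(s² + 196)³. Then L{6·t²·sin(14t)} = 6·(84s² - 5488)/(s² + 196)³ = (504s² - 32928)/(s² + 196)³

Final answer: (504s² - 32928)/(s² + 196)³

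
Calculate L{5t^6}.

L{t^n} = n!/s^(n+1). So L{5t^6} = 5·6!/s^7 = 3600/s^7

Final answer: 3600/s^7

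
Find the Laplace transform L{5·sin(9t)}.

L{sin(ωt)} = ω/(s² + ω²), so L{sin(9t)} = 9/(s² + 81). Then L{5·sin(9t)} = 5·9/(s² + 81) = 45/(s² + 81)

Final answer: 45/(s² + 81)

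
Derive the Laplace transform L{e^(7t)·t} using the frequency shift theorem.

L{e^(at)·t^n} = n!/(s-a)^(n+1), so L{e^(7t)·t} = 1/(s-7)^2

Final answer: 1/(s-7)^2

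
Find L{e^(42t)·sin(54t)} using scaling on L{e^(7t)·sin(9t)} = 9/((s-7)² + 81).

Scaling with a=6: L{e^(42t)·sin(54t)} = (1/6) · 9/((s/6-7)² + 81). Simplifying: 54/((s-42)² + 2916)

Final answer: 54/((s-42)² + 2916)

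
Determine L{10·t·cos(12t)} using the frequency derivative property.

L{cos(12t)} = s/(s² + 144). Derivative: d/ds[s/(s² + 144)] = [(s² + 144) - s·2s]/(s² + 144)² = (144 - s²)/(s² + 144)². So L{t·cos(12t)} = -F'(s) = (s² - 144)/(s² + 144)². Then L{10·t·cos(12t)} = 10·(s² - 144)/(s² + 144)²

Final answer: 10·(s² - 144)/(s² + 144)²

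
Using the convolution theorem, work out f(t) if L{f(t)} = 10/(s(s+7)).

10/(s(s+7)) = (10/s)·(1/(s+7)) = L{10}·L{e^(-7t)}. By convolution, f(t) = 10*e^(-7t) = ∫₀ᵗ 10·e^(-7τ) dτ = 10·(1 - e^(-7t))/7

Final answer: 10·(1 - e^(-7t))/7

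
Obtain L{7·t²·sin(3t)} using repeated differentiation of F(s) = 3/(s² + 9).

F(s) = 3/(s² + 9). F'(s) = -6s/(s² + 9)². F''(s) = -6(9 - 3s²)/(s² + 9)³ = (18s² - 54)/(s² + 9)³. So L{t²·sin(3t)} = (-1)² F''(s) = (18s² - 54)/(s² + 9)³. Then L{7·t²·sin(3t)} = 7·(18s² - 54)/(s² + 9)³ = (126s² - 378)/(s² + 9)³

Final answer: (126s² - 378)/(s² + 9)³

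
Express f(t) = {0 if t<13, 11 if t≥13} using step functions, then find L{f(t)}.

f(t) = 11·u(t-13). L{u(t-13)} = e^(-13s)/s, so L{f(t)} = 11·e^(-13s)/s

Final answer: 11·e^(-13s)/s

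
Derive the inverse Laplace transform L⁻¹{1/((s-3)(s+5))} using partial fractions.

Decompose: A/(s-3) + B/(s+5). A = 1/8, B = -1/8. f(t) = (e^(3t) - e^(-5t))/8

Final answer: (e^(3t) - e^(-5t))/8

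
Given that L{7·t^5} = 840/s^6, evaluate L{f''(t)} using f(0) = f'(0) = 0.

L{f''(t)} = s²F(s) - sf(0) - f'(0) = s²·840/s^6 - 0 - 0 = 840/s^4

Final answer: 840/s^4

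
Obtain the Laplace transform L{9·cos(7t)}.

L{cos(ωt)} = s/(s² + ω²), so L{cos(7t)} = s/(s² + 49). Then L{9·cos(7t)} = 9·s/(s² + 49) = 9s/(s² + 49)

Final answer: 9s/(s² + 49)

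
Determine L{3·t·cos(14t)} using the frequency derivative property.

L{cos(14t)} = s/(s² + 196). Derivative: d/ds[s/(s² + 196)] = [(s² + 196) - s·2s]/(s² + 196)² = (196 - s²)/(s² + 196)². So L{t·cos(14t)} = -F'(s) = (s² - 196)/(s² + 196)². Then L{3·t·cos(14t)} = 3·(s² - 196)/(s² + 196)²

Final answer: 3·(s² - 196)/(s² + 196)²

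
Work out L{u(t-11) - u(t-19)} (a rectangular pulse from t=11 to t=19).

L{u(t-a)} = e^(-as)/s. L{u(t-11) - u(t-19)} = (e^(-11s) - e^(-19s))/s

Final answer: (e^(-11s) - e^(-19s))/s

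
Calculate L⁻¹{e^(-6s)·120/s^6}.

L⁻¹{120/s^6} = t^5. By the time shift theorem, L⁻¹{e^(-as)F(s)} = u(t-a)f(t-a) with a=6, so L⁻¹{e^(-6s)·120/s^6} = u(t-6)·(t-6)^5

Final answer: u(t-6)·(t-6)^5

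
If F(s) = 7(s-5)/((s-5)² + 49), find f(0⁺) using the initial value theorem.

f(0⁺) = lim_{s→∞} sF(s) = lim_{s→∞} 7s(s-5)/((s-5)² + 49) = 7

Final answer: 7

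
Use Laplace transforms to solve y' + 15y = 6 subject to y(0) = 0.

sY + 15Y = 6/s. Y = 6/(s(s+15)). Partial fractions: Y = 2/5/s - 2/5/(s+15)

Final answer: y(t) = 2/5(1 - e^(-15t))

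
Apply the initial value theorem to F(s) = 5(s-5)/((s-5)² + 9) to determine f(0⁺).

f(0⁺) = lim_{s→∞} sF(s) = lim_{s→∞} 5s(s-5)/((s-5)² + 9) = 5

Final answer: 5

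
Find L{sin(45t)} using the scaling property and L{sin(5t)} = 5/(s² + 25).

Using L{f(at)} = (1/a)F(s/a) with a=9: L{sin(45t)} = (1/9) · 5/((s/9)² + 25) = (1/9) · 5·81/(s² + 2025) = 45/(s² + 2025)

Final answer: 45/(s² + 2025)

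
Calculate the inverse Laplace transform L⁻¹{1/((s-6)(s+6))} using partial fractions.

Decompose: A/(s-6) + B/(s+6). A = 1/12, B = -1/12. f(t) = (e^(6t) - e^(-6t))/12

Final answer: (e^(6t) - e^(-6t))/12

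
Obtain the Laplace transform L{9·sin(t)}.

L{sin(ωt)} = ω/(s² + ω²), so L{sin(t)} = 1/(s² + 1). Then L{9·sin(t)} = 9·1/(s² + 1) = 9/(s² + 1)

Final answer: 9/(s² + 1)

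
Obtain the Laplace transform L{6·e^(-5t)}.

L{e^(at)} = 1/(s-a), so L{e^(-5t)} = 1/(s+5). Then L{6·e^(-5t)} = 6/(s+5)

Final answer: 6/(s+5)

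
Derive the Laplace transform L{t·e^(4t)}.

L{t^n·e^(at)} = n!/(s-a)^(n+1), so L{t·e^(4t)} = 1/(s-4)^2

Final answer: 1/(s-4)^2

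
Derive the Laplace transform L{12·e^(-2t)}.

L{e^(at)} = 1/(s-a), so L{e^(-2t)} = 1/(s+2). Then L{12·e^(-2t)} = 12/(s+2)

Final answer: 12/(s+2)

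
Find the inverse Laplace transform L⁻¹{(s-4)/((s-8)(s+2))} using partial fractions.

Using partial fractions, f(t) = (4e^(8t) + 6e^(-2t))/10

Final answer: (4e^(8t) + 6e^(-2t))/10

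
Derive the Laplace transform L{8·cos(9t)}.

L{cos(ωt)} = s/(s² + ω²), so L{cos(9t)} = s/(s² + 81). Then L{8·cos(9t)} = 8·s/(s² + 81) = 8s/(s² + 81)

Final answer: 8s/(s² + 81)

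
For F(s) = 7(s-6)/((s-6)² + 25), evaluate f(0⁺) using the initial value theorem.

f(0⁺) = lim_{s→∞} sF(s) = lim_{s→∞} 7s(s-6)/((s-6)² + 25) = 7

Final answer: 7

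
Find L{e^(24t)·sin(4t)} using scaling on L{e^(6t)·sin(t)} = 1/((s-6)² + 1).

Scaling with a=4: L{e^(24t)·sin(4t)} = (1/4) · 1/((s/4-6)² + 1). Simplifying: 4/((s-24)² + 16)

Final answer: 4/((s-24)² + 16)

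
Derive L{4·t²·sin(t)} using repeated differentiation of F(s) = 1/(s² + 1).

F(s) = 1/(s² + 1). F'(s) = -2s/(s² + 1)². F''(s) = -2(1 - 3s²)/(s² + 1)³ = (6s² - 2)/(s² + 1)³. So L{t²·sin(t)} = (-1)² F''(s) = (6s² - 2)/(s² + 1)³. Then L{4·t²·sin(t)} = 4·(6s² - 2)/(s² + 1)³ = (24s² - 8)/(s² + 1)³

Final answer: (24s² - 8)/(s² + 1)³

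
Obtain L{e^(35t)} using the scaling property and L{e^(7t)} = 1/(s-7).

Using L{f(at)} = (1/a)F(s/a) with a=5 and f(t) = e^(7t): L{e^(35t)} = (1/5) · 1/((s/5)-7) = (1/5) · 5/(s-35) = 1/(s-35)

Final answer: 1/(s-35)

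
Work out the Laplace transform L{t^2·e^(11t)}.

L{t^n·e^(at)} = n!/(s-a)^(n+1), so L{t^2·e^(11t)} = 2/(s-11)^3

Final answer: 2/(s-11)^3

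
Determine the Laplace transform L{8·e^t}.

L{e^(at)} = 1/(s-a), so L{e^t} = 1/(s-1). Then L{8·e^t} = 8/(s-1)

Final answer: 8/(s-1)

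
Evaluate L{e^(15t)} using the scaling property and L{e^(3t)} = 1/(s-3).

Using L{f(at)} = (1/a)F(s/a) with a=5 and f(t) = e^(3t): L{e^(15t)} = (1/5) · 1/((s/5)-3) = (1/5) · 5/(s-15) = 1/(s-15)

Final answer: 1/(s-15)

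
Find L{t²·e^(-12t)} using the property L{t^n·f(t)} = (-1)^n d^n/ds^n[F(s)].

L{e^(-12t)} = 1/(s+12). d/ds[1/(s+12)] = -1/(s+12)². d²/ds²[1/(s+12)] = 2/(s+12)³. So L{t²·e^(-12t)} = (-1)² · 2/(s+12)³ = 2/(s+12)³

Final answer: 2/(s+12)³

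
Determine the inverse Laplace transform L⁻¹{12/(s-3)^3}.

L⁻¹{n!/(s-a)^(n+1)} = t^n·e^(at) with n=2, a=3. So L⁻¹{2/(s-3)^3} = t^2·e^(3t), and L⁻¹{12/(s-3)^3} = (12/2)·t^2·e^(3t) = 6·t^2·e^(3t)

Final answer: 6·t^2·e^(3t)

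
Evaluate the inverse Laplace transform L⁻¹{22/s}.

L⁻¹{c/s} = c, so L⁻¹{22/s} = 22

Final answer: 22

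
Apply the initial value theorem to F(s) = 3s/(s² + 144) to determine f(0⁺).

f(0⁺) = lim_{s→∞} s·3s/(s² + 144) = lim_{s→∞} 3s²/(s² + 144) = 3

Final answer: 3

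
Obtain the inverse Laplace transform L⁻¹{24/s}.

L⁻¹{c/s} = c, so L⁻¹{24/s} = 24

Final answer: 24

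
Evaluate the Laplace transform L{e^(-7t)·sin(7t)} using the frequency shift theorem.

Frequency shift: L{e^(at)f(t)} = F(s-a). L{e^(-7t)·sin(7t)} = 7/((s+7)² + 49)

Final answer: 7/((s+7)² + 49)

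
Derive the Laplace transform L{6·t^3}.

L{t^n} = n!/s^(n+1), so L{t^3} = 6/s^4. Then L{6·t^3} = 6·6/s^4 = 36/s^4

Final answer: 36/s^4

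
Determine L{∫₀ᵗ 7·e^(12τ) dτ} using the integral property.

L{∫₀ᵗ f(τ)dτ} = F(s)/s with F(s) = 7/(s-12), so L{∫₀ᵗ 7·e^(12τ) dτ} = 7/(s(s-12))

Final answer: 7/(s(s-12))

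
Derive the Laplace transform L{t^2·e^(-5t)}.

L{t^n·e^(at)} = n!/(s-a)^(n+1), so L{t^2·e^(-5t)} = 2/(s+5)^3

Final answer: 2/(s+5)^3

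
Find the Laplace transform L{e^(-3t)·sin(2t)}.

L{e^(at)·sin(ωt)} = ω/((s-a)² + ω²), so L{e^(-3t)·sin(2t)} = 2/((s+3)² + 4)

Final answer: 2/((s+3)² + 4)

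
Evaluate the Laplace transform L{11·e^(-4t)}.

L{e^(at)} = 1/(s-a), so L{e^(-4t)} = 1/(s+4). Then L{11·e^(-4t)} = 11/(s+4)

Final answer: 11/(s+4)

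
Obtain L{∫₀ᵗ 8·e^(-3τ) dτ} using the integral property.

L{∫₀ᵗ f(τ)dτ} = F(s)/s with F(s) = 8/(s+3), so L{∫₀ᵗ 8·e^(-3τ) dτ} = 8/(s(s+3))

Final answer: 8/(s(s+3))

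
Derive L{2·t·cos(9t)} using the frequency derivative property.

L{cos(9t)} = s/(s² + 81). Derivative: d/ds[s/(s² + 81)] = [(s² + 81) - s·2s]/(s² + 81)² = (81 - s²)/(s² + 81)². So L{t·cos(9t)} = -F'(s) = (s² - 81)/(s² + 81)². Then L{2·t·cos(9t)} = 2·(s² - 81)/(s² + 81)²

Final answer: 2·(s² - 81)/(s² + 81)²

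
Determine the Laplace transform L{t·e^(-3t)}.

L{t^n·e^(at)} = n!/(s-a)^(n+1), so L{t·e^(-3t)} = 1/(s+3)^2

Final answer: 1/(s+3)^2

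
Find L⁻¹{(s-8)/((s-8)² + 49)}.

Using frequency shift: L⁻¹{(s-a)/((s-a)² + b²)} = e^(at)cos(bt). Here a=8, b=7

Final answer: e^(8t)·cos(7t)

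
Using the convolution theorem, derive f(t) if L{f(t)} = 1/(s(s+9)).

1/(s(s+9)) = (1/s)·(1/(s+9)) = L{1}·L{e^(-9t)}. By convolution, f(t) = 1*e^(-9t) = ∫₀ᵗ 1·e^(-9τ) dτ = (1 - e^(-9t))/9

Final answer: (1 - e^(-9t))/9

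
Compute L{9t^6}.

L{t^n} = n!/s^(n+1). So L{9t^6} = 9·6!/s^7 = 6480/s^7

Final answer: 6480/s^7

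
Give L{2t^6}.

L{t^n} = n!/s^(n+1). So L{2t^6} = 2·6!/s^7 = 1440/s^7

Final answer: 1440/s^7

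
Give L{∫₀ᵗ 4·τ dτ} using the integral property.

L{∫₀ᵗ f(τ)dτ} = F(s)/s with f(t) = 4t. F(s) = 4/s^2, so L{∫₀ᵗ 4·τ dτ} = (4/s^2)/s = 4/s^3. (Check: ∫₀ᵗ 4·τ dτ = 4t^2/2.)

Final answer: 4/s^3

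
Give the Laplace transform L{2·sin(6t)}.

L{sin(ωt)} = ω/(s² + ω²), so L{sin(6t)} = 6/(s² + 36). Then L{2·sin(6t)} = 2·6/(s² + 36) = 12/(s² + 36)

Final answer: 12/(s² + 36)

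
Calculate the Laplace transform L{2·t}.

L{t^n} = n!/s^(n+1), so L{t} = 1/s^2. Then L{2·t} = 2·1/s^2 = 2/s^2

Final answer: 2/s^2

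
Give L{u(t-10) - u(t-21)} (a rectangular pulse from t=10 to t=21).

L{u(t-a)} = e^(-as)/s. L{u(t-10) - u(t-21)} = (e^(-10s) - e^(-21s))/s

Final answer: (e^(-10s) - e^(-21s))/s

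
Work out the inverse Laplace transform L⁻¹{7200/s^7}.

L⁻¹{n!/s^(n+1)} = t^n with n=6. So L⁻¹{720/s^7} = t^6, and L⁻¹{7200/s^7} = (7200/720)·t^6 = 10·t^6

Final answer: 10·t^6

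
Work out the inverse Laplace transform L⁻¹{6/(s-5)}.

L⁻¹{1/(s-a)} = e^(at), so L⁻¹{1/(s-5)} = e^(5t), and L⁻¹{6/(s-5)} = 6·e^(5t)

Final answer: 6·e^(5t)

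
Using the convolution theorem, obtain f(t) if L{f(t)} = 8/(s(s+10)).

8/(s(s+10)) = (8/s)·(1/(s+10)) = L{8}·L{e^(-10t)}. By convolution, f(t) = 8*e^(-10t) = ∫₀ᵗ 8·e^(-10τ) dτ = 8·(1 - e^(-10t))/10

Final answer: 8·(1 - e^(-10t))/10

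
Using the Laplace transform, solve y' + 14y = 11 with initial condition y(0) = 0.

sY + 14Y = 11/s. Y = 11/(s(s+14)). Partial fractions: Y = 11/14/s - 11/14/(s+14)

Final answer: y(t) = 11/14(1 - e^(-14t))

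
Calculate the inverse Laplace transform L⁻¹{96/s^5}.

L⁻¹{n!/s^(n+1)} = t^n with n=4. So L⁻¹{24/s^5} = t^4, and L⁻¹{96/s^5} = (96/24)·t^4 = 4·t^4

Final answer: 4·t^4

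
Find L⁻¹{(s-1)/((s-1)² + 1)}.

Using frequency shift: L⁻¹{(s-a)/((s-a)² + b²)} = e^(at)cos(bt). Here a=1, b=1

Final answer: e^t·cos(t)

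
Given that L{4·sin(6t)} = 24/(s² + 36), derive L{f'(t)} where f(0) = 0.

L{f'(t)} = s·F(s) - f(0) = s·24/(s² + 36) - 0 = 24s/(s² + 36)

Final answer: 24s/(s² + 36)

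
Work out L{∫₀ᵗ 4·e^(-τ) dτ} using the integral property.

L{∫₀ᵗ f(τ)dτ} = F(s)/s with F(s) = 4/(s+1), so L{∫₀ᵗ 4·e^(-τ) dτ} = 4/(s(s+1))

Final answer: 4/(s(s+1))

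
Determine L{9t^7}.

L{t^n} = n!/s^(n+1). So L{9t^7} = 9·7!/s^8 = 45360/s^8

Final answer: 45360/s^8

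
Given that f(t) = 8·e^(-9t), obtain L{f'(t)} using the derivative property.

f(0) = 8, F(s) = 8/(s+9). L{f'(t)} = s·F(s) - f(0) = 8s/(s+9) - 8 = (8s - 8(s+9))/(s+9) = -72/(s+9)

Final answer: -72/(s+9)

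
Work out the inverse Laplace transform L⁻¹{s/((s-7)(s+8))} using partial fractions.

Using partial fractions, f(t) = (7e^(7t) + 8e^(-8t))/15

Final answer: (7e^(7t) + 8e^(-8t))/15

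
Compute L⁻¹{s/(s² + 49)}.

This is the form c·s/(s² + a²) with a = 7. L⁻¹ = cos(7t)

Final answer: cos(7t)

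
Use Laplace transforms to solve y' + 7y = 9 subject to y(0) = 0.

sY + 7Y = 9/s. Y = 9/(s(s+7)). Partial fractions: Y = 9/7/s - 9/7/(s+7)

Final answer: y(t) = 9/7(1 - e^(-7t))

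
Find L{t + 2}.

L{t + 2} = L{t} + 2·L{1} = 1/s² + 2/s

Final answer: 1/s² + 2/s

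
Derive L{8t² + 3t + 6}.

L{8t² + 3t + 6} = 8·2/s³ + 3/s² + 6/s = 16/s³ + 3/s² + 6/s

Final answer: 16/s³ + 3/s² + 6/s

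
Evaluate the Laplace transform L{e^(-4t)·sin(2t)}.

L{e^(at)·sin(ωt)} = ω/((s-a)² + ω²), so L{e^(-4t)·sin(2t)} = 2/((s+4)² + 4)

Final answer: 2/((s+4)² + 4)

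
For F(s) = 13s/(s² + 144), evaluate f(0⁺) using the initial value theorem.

f(0⁺) = lim_{s→∞} s·13s/(s² + 144) = lim_{s→∞} 13s²/(s² + 144) = 13

Final answer: 13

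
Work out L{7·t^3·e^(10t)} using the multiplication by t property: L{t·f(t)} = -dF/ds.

Using L{t^n·e^(at)} = n!/(s-a)^(n+1), L{t^3·e^(10t)} = 6/(s-10)^4, so L{7·t^3·e^(10t)} = 7·6/(s-10)^4 = 42/(s-10)^4

Final answer: 42/(s-10)^4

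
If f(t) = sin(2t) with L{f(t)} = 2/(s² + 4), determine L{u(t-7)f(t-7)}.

Time shift theorem: L{u(t-a)f(t-a)} = e^(-as)F(s). Here a=7, F(s) = 2/(s² + 4), so L{u(t-7)f(t-7)} = e^(-7s)·2/(s² + 4)

Final answer: e^(-7s)·2/(s² + 4)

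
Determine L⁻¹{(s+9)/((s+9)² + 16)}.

Using frequency shift: L⁻¹{(s-a)/((s-a)² + b²)} = e^(at)cos(bt). Here a=-9, b=4

Final answer: e^(-9t)·cos(4t)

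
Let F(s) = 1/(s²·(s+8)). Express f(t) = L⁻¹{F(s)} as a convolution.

1/(s²·(s+8)) = (1/s^2)·(1/(s+8)) = L{t}·L{e^(-8t)}. So f(t) = t*e^(-8t) = ∫₀ᵗ τ·e^(-8(t-τ)) dτ

Final answer: ∫₀ᵗ τ·e^(-8(t-τ)) dτ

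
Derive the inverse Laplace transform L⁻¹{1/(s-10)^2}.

L⁻¹{n!/(s-a)^(n+1)} = t^n·e^(at), so L⁻¹{1/(s-10)^2} = t·e^(10t)

Final answer: t·e^(10t)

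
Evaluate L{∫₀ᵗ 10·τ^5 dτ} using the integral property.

L{∫₀ᵗ f(τ)dτ} = F(s)/s with f(t) = 10t^5. F(s) = 1200/s^6, so L{∫₀ᵗ 10·τ^5 dτ} = (1200/s^6)/s = 1200/s^7. (Check: ∫₀ᵗ 10·τ^5 dτ = 10t^6/6.)

Final answer: 1200/s^7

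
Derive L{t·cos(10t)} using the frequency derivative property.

L{cos(10t)} = s/(s² + 100). Derivative: d/ds[s/(s² + 100)] = [(s² + 100) - s·2s]/(s² + 100)² = (100 - s²)/(s² + 100)². So L{t·cos(10t)} = -F'(s) = (s² - 100)/(s² + 100)²

Final answer: (s² - 100)/(s² + 100)²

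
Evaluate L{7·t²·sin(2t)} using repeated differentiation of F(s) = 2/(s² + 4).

F(s) = 2/(s² + 4). F'(s) = -4s/(s² + 4)². F''(s) = -4(4 - 3s²)/(s² + 4)³ = (12s² - 16)/(s² + 4)³. So L{t²·sin(2t)} = (-1)² F''(s) = (12s² - 16)/(s² + 4)³. Then L{7·t²·sin(2t)} = 7·(12s² - 16)/(s² + 4)³ = (84s² - 112)/(s² + 4)³

Final answer: (84s² - 112)/(s² + 4)³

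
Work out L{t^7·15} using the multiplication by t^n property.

L{15} = 15/s. d^1/ds^1[1/s] = -1/s². d^2/ds^2[1/s] = 2/s^3. d^3/ds^3[1/s] = -6/s^4. d^4/ds^4[1/s] = 24/s^5. d^5/ds^5[1/s] = -120/s^6. d^6/ds^6[1/s] = 720/s^7. d^7/ds^7[1/s] = -5040/s^8. So L{t^7} = (-1)^{7}·-5040/s^8 = 5040/s^8. Then L{t^7·15} = 15·5040/s^8 = 75600/s^8

Final answer: 75600/s^8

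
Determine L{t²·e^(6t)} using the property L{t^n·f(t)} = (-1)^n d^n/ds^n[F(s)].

L{e^(6t)} = 1/(s-6). d/ds[1/(s-6)] = -1/(s-6)². d²/ds²[1/(s-6)] = 2/(s-6)³. So L{t²·e^(6t)} = (-1)² · 2/(s-6)³ = 2/(s-6)³

Final answer: 2/(s-6)³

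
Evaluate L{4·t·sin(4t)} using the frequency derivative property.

L{sin(4t)} = 4/(s² + 16). By L{t·f(t)} = -F'(s): -d/ds[4/(s² + 16)] = -(4)·(-2s)/(s² + 16)² = 8s/(s² + 16)². Then L{4·t·sin(4t)} = 4·8s/(s² + 16)² = 32s/(s² + 16)²

Final answer: 32s/(s² + 16)²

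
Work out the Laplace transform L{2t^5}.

L{2t^5} = 2 · L{t^5} = 2 · 120/s^6 = 240/s^6

Final answer: 240/s^6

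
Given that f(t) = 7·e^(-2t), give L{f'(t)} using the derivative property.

f(0) = 7, F(s) = 7/(s+2). L{f'(t)} = s·F(s) - f(0) = 7s/(s+2) - 7 = (7s - 7(s+2))/(s+2) = -14/(s+2)

Final answer: -14/(s+2)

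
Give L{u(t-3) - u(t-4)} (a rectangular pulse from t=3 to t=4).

L{u(t-a)} = e^(-as)/s. L{u(t-3) - u(t-4)} = (e^(-3s) - e^(-4s))/s

Final answer: (e^(-3s) - e^(-4s))/s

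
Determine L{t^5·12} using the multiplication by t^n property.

L{12} = 12/s. d^1/ds^1[1/s] = -1/s². d^2/ds^2[1/s] = 2/s^3. d^3/ds^3[1/s] = -6/s^4. d^4/ds^4[1/s] = 24/s^5. d^5/ds^5[1/s] = -120/s^6. So L{t^5} = (-1)^{5}·-120/s^6 = 120/s^6. Then L{t^5·12} = 12·120/s^6 = 1440/s^6

Final answer: 1440/s^6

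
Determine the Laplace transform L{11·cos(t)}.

L{cos(ωt)} = s/(s² + ω²), so L{cos(t)} = s/(s² + 1). Then L{11·cos(t)} = 11·s/(s² + 1) = 11s/(s² + 1)

Final answer: 11s/(s² + 1)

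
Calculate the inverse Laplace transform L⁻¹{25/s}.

L⁻¹{c/s} = c, so L⁻¹{25/s} = 25

Final answer: 25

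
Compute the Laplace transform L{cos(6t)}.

L{cos(ωt)} = s/(s² + ω²), so L{cos(6t)} = s/(s² + 36)

Final answer: s/(s² + 36)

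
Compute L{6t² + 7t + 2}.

L{6t² + 7t + 2} = 6·2/s³ + 7/s² + 2/s = 12/s³ + 7/s² + 2/s

Final answer: 12/s³ + 7/s² + 2/s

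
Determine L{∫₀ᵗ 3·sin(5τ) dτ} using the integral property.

L{∫₀ᵗ f(τ)dτ} = F(s)/s with F(s) = 15/(s² + 25), so the result is (15/(s² + 25))/s = 15/(s(s² + 25))

Final answer: 15/(s(s² + 25))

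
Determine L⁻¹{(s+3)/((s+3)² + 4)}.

Using frequency shift: L⁻¹{(s-a)/((s-a)² + b²)} = e^(at)cos(bt). Here a=-3, b=2

Final answer: e^(-3t)·cos(2t)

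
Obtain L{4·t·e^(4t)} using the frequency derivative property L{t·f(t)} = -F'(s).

L{e^(4t)} = 1/(s-4). By frequency derivative: L{t·e^(4t)} = -d/ds[1/(s-4)] = -(-1)/(s-4)² = 1/(s-4)². Then L{4·t·e^(4t)} = 4·1/(s-4)² = 4/(s-4)²

Final answer: 4/(s-4)²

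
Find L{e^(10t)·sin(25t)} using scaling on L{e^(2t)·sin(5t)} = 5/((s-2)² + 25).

Scaling with a=5: L{e^(10t)·sin(25t)} = (1/5) · 5/((s/5-2)² + 25). Simplifying: 25/((s-10)² + 625)

Final answer: 25/((s-10)² + 625)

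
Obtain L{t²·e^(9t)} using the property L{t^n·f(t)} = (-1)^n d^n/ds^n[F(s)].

L{e^(9t)} = 1/(s-9). d/ds[1/(s-9)] = -1/(s-9)². d²/ds²[1/(s-9)] = 2/(s-9)³. So L{t²·e^(9t)} = (-1)² · 2/(s-9)³ = 2/(s-9)³

Final answer: 2/(s-9)³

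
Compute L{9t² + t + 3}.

L{9t² + t + 3} = 9·2/s³ + 1/s² + 3/s = 18/s³ + 1/s² + 3/s

Final answer: 18/s³ + 1/s² + 3/s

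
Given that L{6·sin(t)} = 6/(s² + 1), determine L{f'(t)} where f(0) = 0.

L{f'(t)} = s·F(s) - f(0) = s·6/(s² + 1) - 0 = 6s/(s² + 1)

Final answer: 6s/(s² + 1)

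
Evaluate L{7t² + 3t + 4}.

L{7t² + 3t + 4} = 7·2/s³ + 3/s² + 4/s = 14/s³ + 3/s² + 4/s

Final answer: 14/s³ + 3/s² + 4/s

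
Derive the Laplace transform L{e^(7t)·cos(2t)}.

L{e^(at)·cos(ωt)} = (s-a)/((s-a)² + ω²), so L{e^(7t)·cos(2t)} = (s-7)/((s-7)² + 4)

Final answer: (s-7)/((s-7)² + 4)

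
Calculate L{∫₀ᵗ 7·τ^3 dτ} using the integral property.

L{∫₀ᵗ f(τ)dτ} = F(s)/s with f(t) = 7t^3. F(s) = 42/s^4, so L{∫₀ᵗ 7·τ^3 dτ} = (42/s^4)/s = 42/s^5. (Check: ∫₀ᵗ 7·τ^3 dτ = 7t^4/4.)

Final answer: 42/s^5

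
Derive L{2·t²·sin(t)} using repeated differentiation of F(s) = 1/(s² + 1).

F(s) = 1/(s² + 1). F'(s) = -2s/(s² + 1)². F''(s) = -2(1 - 3s²)/(s² + 1)³ = (6s² - 2)/(s² + 1)³. So L{t²·sin(t)} = (-1)² F''(s) = (6s² - 2)/(s² + 1)³. Then L{2·t²·sin(t)} = 2·(6s² - 2)/(s² + 1)³ = (12s² - 4)/(s² + 1)³

Final answer: (12s² - 4)/(s² + 1)³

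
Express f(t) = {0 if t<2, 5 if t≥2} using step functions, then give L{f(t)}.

f(t) = 5·u(t-2). L{u(t-2)} = e^(-2s)/s, so L{f(t)} = 5·e^(-2s)/s

Final answer: 5·e^(-2s)/s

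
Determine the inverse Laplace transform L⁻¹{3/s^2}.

L⁻¹{n!/s^(n+1)} = t^n with n=1. So L⁻¹{1/s^2} = t, and L⁻¹{3/s^2} = (3/1)·t = 3·t

Final answer: 3·t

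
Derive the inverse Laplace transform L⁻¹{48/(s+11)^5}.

L⁻¹{n!/(s-a)^(n+1)} = t^n·e^(at) with n=4, a=-11. So L⁻¹{24/(s+11)^5} = t^4·e^(-11t), and L⁻¹{48/(s+11)^5} = (48/24)·t^4·e^(-11t) = 2·t^4·e^(-11t)

Final answer: 2·t^4·e^(-11t)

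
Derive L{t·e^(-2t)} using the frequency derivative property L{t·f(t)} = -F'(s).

L{e^(-2t)} = 1/(s+2). By frequency derivative: L{t·e^(-2t)} = -d/ds[1/(s+2)] = -(-1)/(s+2)² = 1/(s+2)²

Final answer: 1/(s+2)²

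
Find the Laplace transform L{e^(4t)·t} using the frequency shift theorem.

L{e^(at)·t^n} = n!/(s-a)^(n+1), so L{e^(4t)·t} = 1/(s-4)^2

Final answer: 1/(s-4)^2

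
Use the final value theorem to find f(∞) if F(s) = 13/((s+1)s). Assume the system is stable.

f(∞) = lim_{s→0} sF(s) = lim_{s→0} 13/(s+1) = 13

Final answer: 13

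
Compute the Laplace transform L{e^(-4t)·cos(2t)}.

L{e^(at)·cos(ωt)} = (s-a)/((s-a)² + ω²), so L{e^(-4t)·cos(2t)} = (s+4)/((s+4)² + 4)

Final answer: (s+4)/((s+4)² + 4)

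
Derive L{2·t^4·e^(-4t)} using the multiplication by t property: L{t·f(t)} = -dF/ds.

Using L{t^n·e^(at)} = n!/(s-a)^(n+1), L{t^4·e^(-4t)} = 24/(s+4)^5, so L{2·t^4·e^(-4t)} = 2·24/(s+4)^5 = 48/(s+4)^5

Final answer: 48/(s+4)^5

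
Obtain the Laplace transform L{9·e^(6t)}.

L{e^(at)} = 1/(s-a), so L{e^(6t)} = 1/(s-6). Then L{9·e^(6t)} = 9/(s-6)

Final answer: 9/(s-6)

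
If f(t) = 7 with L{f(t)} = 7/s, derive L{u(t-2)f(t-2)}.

Time shift theorem: L{u(t-a)f(t-a)} = e^(-as)F(s). Here a=2, F(s) = 7/s, so L{u(t-2)f(t-2)} = e^(-2s)·7/s

Final answer: e^(-2s)·7/s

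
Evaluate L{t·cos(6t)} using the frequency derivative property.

L{cos(6t)} = s/(s² + 36). Derivative: d/ds[s/(s² + 36)] = [(s² + 36) - s·2s]/(s² + 36)² = (36 - s²)/(s² + 36)². So L{t·cos(6t)} = -F'(s) = (s² - 36)/(s² + 36)²

Final answer: (s² - 36)/(s² + 36)²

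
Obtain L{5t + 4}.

L{5t + 4} = 5·L{t} + 4·L{1} = 5/s² + 4/s

Final answer: 5/s² + 4/s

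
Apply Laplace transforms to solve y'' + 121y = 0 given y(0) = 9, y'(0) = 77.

L{y''} + 121L{y} = 0. s²Y - 9s - 77 + 121Y = 0. Y(s² + 121) = 9s + 77. Y = (9s + 77)/(s² + 121). Inverting: y(t) = 9cos(11t) + 7sin(11t)

Final answer: y(t) = 9cos(11t) + 7sin(11t)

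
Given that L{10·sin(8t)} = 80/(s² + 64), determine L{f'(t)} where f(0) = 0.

L{f'(t)} = s·F(s) - f(0) = s·80/(s² + 64) - 0 = 80s/(s² + 64)

Final answer: 80s/(s² + 64)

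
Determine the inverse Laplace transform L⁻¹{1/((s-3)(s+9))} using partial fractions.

Decompose: A/(s-3) + B/(s+9). A = 1/12, B = -1/12. f(t) = (e^(3t) - e^(-9t))/12

Final answer: (e^(3t) - e^(-9t))/12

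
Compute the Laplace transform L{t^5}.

L{t^n} = n!/s^(n+1), so L{t^5} = 120/s^6

Final answer: 120/s^6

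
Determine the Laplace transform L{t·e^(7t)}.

L{t^n·e^(at)} = n!/(s-a)^(n+1), so L{t·e^(7t)} = 1/(s-7)^2

Final answer: 1/(s-7)^2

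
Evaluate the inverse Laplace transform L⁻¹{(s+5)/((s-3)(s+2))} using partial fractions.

Using partial fractions, f(t) = (8e^(3t) - 3e^(-2t))/5

Final answer: (8e^(3t) - 3e^(-2t))/5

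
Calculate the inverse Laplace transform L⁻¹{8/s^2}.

L⁻¹{n!/s^(n+1)} = t^n with n=1. So L⁻¹{1/s^2} = t, and L⁻¹{8/s^2} = (8/1)·t = 8·t

Final answer: 8·t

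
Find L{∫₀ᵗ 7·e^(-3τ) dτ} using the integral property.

L{∫₀ᵗ f(τ)dτ} = F(s)/s with F(s) = 7/(s+3), so L{∫₀ᵗ 7·e^(-3τ) dτ} = 7/(s(s+3))

Final answer: 7/(s(s+3))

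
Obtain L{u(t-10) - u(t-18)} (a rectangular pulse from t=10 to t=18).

L{u(t-a)} = e^(-as)/s. L{u(t-10) - u(t-18)} = (e^(-10s) - e^(-18s))/s

Final answer: (e^(-10s) - e^(-18s))/s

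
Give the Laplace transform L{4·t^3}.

L{t^n} = n!/s^(n+1), so L{t^3} = 6/s^4. Then L{4·t^3} = 4·6/s^4 = 24/s^4

Final answer: 24/s^4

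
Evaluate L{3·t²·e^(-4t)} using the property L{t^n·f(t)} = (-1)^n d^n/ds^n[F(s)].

L{e^(-4t)} = 1/(s+4). d/ds[1/(s+4)] = -1/(s+4)². d²/ds²[1/(s+4)] = 2/(s+4)³. So L{t²·e^(-4t)} = (-1)² · 2/(s+4)³ = 2/(s+4)³. Then L{3·t²·e^(-4t)} = 3·2/(s+4)³ = 6/(s+4)³

Final answer: 6/(s+4)³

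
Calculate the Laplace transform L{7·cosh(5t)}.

L{cosh(ωt)} = s/(s² - ω²), so L{cosh(5t)} = s/(s² - 25). Then L{7·cosh(5t)} = 7·s/(s² - 25) = 7s/(s² - 25)

Final answer: 7s/(s² - 25)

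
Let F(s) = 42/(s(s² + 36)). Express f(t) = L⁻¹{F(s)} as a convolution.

42/(s(s² + 36)) = (1/s)·(42/(s² + 36)) = L{1}·L{7·sin(6t)}. So f(t) = 1*(7·sin(6t)) = ∫₀ᵗ 7·sin(6τ) dτ

Final answer: ∫₀ᵗ 7·sin(6τ) dτ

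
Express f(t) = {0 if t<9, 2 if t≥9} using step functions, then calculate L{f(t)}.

f(t) = 2·u(t-9). L{u(t-9)} = e^(-9s)/s, so L{f(t)} = 2·e^(-9s)/s

Final answer: 2·e^(-9s)/s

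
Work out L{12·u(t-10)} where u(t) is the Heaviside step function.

L{u(t-a)} = e^(-as)/s. Here a=10, so L{u(t-10)} = e^(-10s)/s, and L{12·u(t-10)} = 12·e^(-10s)/s

Final answer: 12·e^(-10s)/s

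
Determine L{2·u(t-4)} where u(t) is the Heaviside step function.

L{u(t-a)} = e^(-as)/s. Here a=4, so L{u(t-4)} = e^(-4s)/s, and L{2·u(t-4)} = 2·e^(-4s)/s

Final answer: 2·e^(-4s)/s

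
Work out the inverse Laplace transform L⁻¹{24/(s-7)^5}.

L⁻¹{n!/(s-a)^(n+1)} = t^n·e^(at), so L⁻¹{24/(s-7)^5} = t^4·e^(7t)

Final answer: t^4·e^(7t)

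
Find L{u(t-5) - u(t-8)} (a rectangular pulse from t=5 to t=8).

L{u(t-a)} = e^(-as)/s. L{u(t-5) - u(t-8)} = (e^(-5s) - e^(-8s))/s

Final answer: (e^(-5s) - e^(-8s))/s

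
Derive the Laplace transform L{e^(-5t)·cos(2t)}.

L{e^(at)·cos(ωt)} = (s-a)/((s-a)² + ω²), so L{e^(-5t)·cos(2t)} = (s+5)/((s+5)² + 4)

Final answer: (s+5)/((s+5)² + 4)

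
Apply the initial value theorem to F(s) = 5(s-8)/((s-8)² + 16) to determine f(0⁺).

f(0⁺) = lim_{s→∞} sF(s) = lim_{s→∞} 5s(s-8)/((s-8)² + 16) = 5

Final answer: 5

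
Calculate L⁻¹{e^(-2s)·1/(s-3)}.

L⁻¹{1/(s-3)} = e^(3t). By the time shift theorem, L⁻¹{e^(-as)F(s)} = u(t-a)f(t-a) with a=2, so L⁻¹{e^(-2s)·1/(s-3)} = u(t-2)·e^(3(t-2))

Final answer: u(t-2)·e^(3(t-2))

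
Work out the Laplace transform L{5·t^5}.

L{t^n} = n!/s^(n+1), so L{t^5} = 120/s^6. Then L{5·t^5} = 5·120/s^6 = 600/s^6

Final answer: 600/s^6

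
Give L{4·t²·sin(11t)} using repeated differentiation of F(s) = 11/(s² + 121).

F(s) = 11/(s² + 121). F'(s) = -22s/(s² + 121)². F''(s) = -22(121 - 3s²)/(s² + 121)³ = (66s² - 2662)/(s² + 121)³. So L{t²·sin(11t)} = (-1)² F''(s) = (66s² - 2662)/(s² + 121)³. Then L{4·t²·sin(11t)} = 4·(66s² - 2662)/(s² + 121)³ = (264s² - 10648)/(s² + 121)³

Final answer: (264s² - 10648)/(s² + 121)³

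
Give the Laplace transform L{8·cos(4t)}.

L{cos(ωt)} = s/(s² + ω²), so L{cos(4t)} = s/(s² + 16). Then L{8·cos(4t)} = 8·s/(s² + 16) = 8s/(s² + 16)

Final answer: 8s/(s² + 16)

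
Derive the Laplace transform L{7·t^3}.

L{t^n} = n!/s^(n+1), so L{t^3} = 6/s^4. Then L{7·t^3} = 7·6/s^4 = 42/s^4

Final answer: 42/s^4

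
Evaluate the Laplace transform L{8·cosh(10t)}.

L{cosh(ωt)} = s/(s² - ω²), so L{cosh(10t)} = s/(s² - 100). Then L{8·cosh(10t)} = 8·s/(s² - 100) = 8s/(s² - 100)

Final answer: 8s/(s² - 100)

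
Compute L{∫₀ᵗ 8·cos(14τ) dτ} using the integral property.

L{∫₀ᵗ f(τ)dτ} = F(s)/s with F(s) = 8s/(s² + 196), so the result is (8s/(s² + 196))/s = 8/(s² + 196)

Final answer: 8/(s² + 196)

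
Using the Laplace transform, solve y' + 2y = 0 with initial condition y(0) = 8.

L{y'} + 2L{y} = 0. sY - 8 + 2Y = 0. Y(s+2) = 8. Y = 8/(s+2)

Final answer: y(t) = 8e^(-2t)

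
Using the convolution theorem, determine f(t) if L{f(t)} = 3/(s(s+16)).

3/(s(s+16)) = (3/s)·(1/(s+16)) = L{3}·L{e^(-16t)}. By convolution, f(t) = 3*e^(-16t) = ∫₀ᵗ 3·e^(-16τ) dτ = 3·(1 - e^(-16t))/16

Final answer: 3·(1 - e^(-16t))/16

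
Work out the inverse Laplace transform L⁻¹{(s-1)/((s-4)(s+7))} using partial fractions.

Using partial fractions, f(t) = (3e^(4t) + 8e^(-7t))/11

Final answer: (3e^(4t) + 8e^(-7t))/11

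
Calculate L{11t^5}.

L{t^n} = n!/s^(n+1). So L{11t^5} = 11·5!/s^6 = 1320/s^6

Final answer: 1320/s^6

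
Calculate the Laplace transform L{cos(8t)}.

L{cos(ωt)} = s/(s² + ω²), so L{cos(8t)} = s/(s² + 64)

Final answer: s/(s² + 64)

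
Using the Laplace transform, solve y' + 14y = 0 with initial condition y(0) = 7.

L{y'} + 14L{y} = 0. sY - 7 + 14Y = 0. Y(s+14) = 7. Y = 7/(s+14)

Final answer: y(t) = 7e^(-14t)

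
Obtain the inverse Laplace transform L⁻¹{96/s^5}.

L⁻¹{n!/s^(n+1)} = t^n with n=4. So L⁻¹{24/s^5} = t^4, and L⁻¹{96/s^5} = (96/24)·t^4 = 4·t^4

Final answer: 4·t^4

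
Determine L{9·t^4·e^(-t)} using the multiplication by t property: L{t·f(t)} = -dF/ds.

Using L{t^n·e^(at)} = n!/(s-a)^(n+1), L{t^4·e^(-t)} = 24/(s+1)^5, so L{9·t^4·e^(-t)} = 9·24/(s+1)^5 = 216/(s+1)^5

Final answer: 216/(s+1)^5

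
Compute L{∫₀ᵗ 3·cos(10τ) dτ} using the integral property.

L{∫₀ᵗ f(τ)dτ} = F(s)/s with F(s) = 3s/(s² + 100), so the result is (3s/(s² + 100))/s = 3/(s² + 100)

Final answer: 3/(s² + 100)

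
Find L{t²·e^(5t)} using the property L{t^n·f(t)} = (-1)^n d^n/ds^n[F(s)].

L{e^(5t)} = 1/(s-5). d/ds[1/(s-5)] = -1/(s-5)². d²/ds²[1/(s-5)] = 2/(s-5)³. So L{t²·e^(5t)} = (-1)² · 2/(s-5)³ = 2/(s-5)³

Final answer: 2/(s-5)³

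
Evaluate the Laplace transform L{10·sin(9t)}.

L{sin(ωt)} = ω/(s² + ω²), so L{sin(9t)} = 9/(s² + 81). Then L{10·sin(9t)} = 10·9/(s² + 81) = 90/(s² + 81)

Final answer: 90/(s² + 81)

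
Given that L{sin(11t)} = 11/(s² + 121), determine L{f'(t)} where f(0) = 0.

L{f'(t)} = s·F(s) - f(0) = s·11/(s² + 121) - 0 = 11s/(s² + 121)

Final answer: 11s/(s² + 121)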